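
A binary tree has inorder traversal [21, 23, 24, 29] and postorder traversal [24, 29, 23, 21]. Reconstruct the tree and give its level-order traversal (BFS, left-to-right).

Inorder:   [21, 23, 24, 29]
Postorder: [24, 29, 23, 21]
Algorithm: postorder visits root last, so walk postorder right-to-left;
each value is the root of the current inorder slice — split it at that
value, recurse on the right subtree first, then the left.
Recursive splits:
  root=21; inorder splits into left=[], right=[23, 24, 29]
  root=23; inorder splits into left=[], right=[24, 29]
  root=29; inorder splits into left=[24], right=[]
  root=24; inorder splits into left=[], right=[]
Reconstructed level-order: [21, 23, 29, 24]


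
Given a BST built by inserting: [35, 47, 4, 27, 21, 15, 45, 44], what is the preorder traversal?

Tree insertion order: [35, 47, 4, 27, 21, 15, 45, 44]
Tree (level-order array): [35, 4, 47, None, 27, 45, None, 21, None, 44, None, 15]
Preorder traversal: [35, 4, 27, 21, 15, 47, 45, 44]


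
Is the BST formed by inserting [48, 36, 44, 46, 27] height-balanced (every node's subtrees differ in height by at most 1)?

Tree (level-order array): [48, 36, None, 27, 44, None, None, None, 46]
Definition: a tree is height-balanced if, at every node, |h(left) - h(right)| <= 1 (empty subtree has height -1).
Bottom-up per-node check:
  node 27: h_left=-1, h_right=-1, diff=0 [OK], height=0
  node 46: h_left=-1, h_right=-1, diff=0 [OK], height=0
  node 44: h_left=-1, h_right=0, diff=1 [OK], height=1
  node 36: h_left=0, h_right=1, diff=1 [OK], height=2
  node 48: h_left=2, h_right=-1, diff=3 [FAIL (|2--1|=3 > 1)], height=3
Node 48 violates the condition: |2 - -1| = 3 > 1.
Result: Not balanced


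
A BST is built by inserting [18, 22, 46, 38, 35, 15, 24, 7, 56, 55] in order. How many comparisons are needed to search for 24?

Search path for 24: 18 -> 22 -> 46 -> 38 -> 35 -> 24
Found: True
Comparisons: 6


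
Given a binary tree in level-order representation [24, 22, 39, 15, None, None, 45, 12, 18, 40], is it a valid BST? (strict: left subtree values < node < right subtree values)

Level-order array: [24, 22, 39, 15, None, None, 45, 12, 18, 40]
Validate using subtree bounds (lo, hi): at each node, require lo < value < hi,
then recurse left with hi=value and right with lo=value.
Preorder trace (stopping at first violation):
  at node 24 with bounds (-inf, +inf): OK
  at node 22 with bounds (-inf, 24): OK
  at node 15 with bounds (-inf, 22): OK
  at node 12 with bounds (-inf, 15): OK
  at node 18 with bounds (15, 22): OK
  at node 39 with bounds (24, +inf): OK
  at node 45 with bounds (39, +inf): OK
  at node 40 with bounds (39, 45): OK
No violation found at any node.
Result: Valid BST


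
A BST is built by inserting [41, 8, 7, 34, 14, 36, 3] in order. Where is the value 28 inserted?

Starting tree (level order): [41, 8, None, 7, 34, 3, None, 14, 36]
Insertion path: 41 -> 8 -> 34 -> 14
Result: insert 28 as right child of 14
Final tree (level order): [41, 8, None, 7, 34, 3, None, 14, 36, None, None, None, 28]


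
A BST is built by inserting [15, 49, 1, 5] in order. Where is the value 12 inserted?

Starting tree (level order): [15, 1, 49, None, 5]
Insertion path: 15 -> 1 -> 5
Result: insert 12 as right child of 5
Final tree (level order): [15, 1, 49, None, 5, None, None, None, 12]


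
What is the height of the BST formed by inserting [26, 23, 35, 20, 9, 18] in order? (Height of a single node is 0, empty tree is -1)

Insertion order: [26, 23, 35, 20, 9, 18]
Tree (level-order array): [26, 23, 35, 20, None, None, None, 9, None, None, 18]
Compute height bottom-up (empty subtree = -1):
  height(18) = 1 + max(-1, -1) = 0
  height(9) = 1 + max(-1, 0) = 1
  height(20) = 1 + max(1, -1) = 2
  height(23) = 1 + max(2, -1) = 3
  height(35) = 1 + max(-1, -1) = 0
  height(26) = 1 + max(3, 0) = 4
Height = 4


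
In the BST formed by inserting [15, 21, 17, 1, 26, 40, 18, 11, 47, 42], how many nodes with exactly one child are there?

Tree built from: [15, 21, 17, 1, 26, 40, 18, 11, 47, 42]
Tree (level-order array): [15, 1, 21, None, 11, 17, 26, None, None, None, 18, None, 40, None, None, None, 47, 42]
Rule: These are nodes with exactly 1 non-null child.
Per-node child counts:
  node 15: 2 child(ren)
  node 1: 1 child(ren)
  node 11: 0 child(ren)
  node 21: 2 child(ren)
  node 17: 1 child(ren)
  node 18: 0 child(ren)
  node 26: 1 child(ren)
  node 40: 1 child(ren)
  node 47: 1 child(ren)
  node 42: 0 child(ren)
Matching nodes: [1, 17, 26, 40, 47]
Count of nodes with exactly one child: 5


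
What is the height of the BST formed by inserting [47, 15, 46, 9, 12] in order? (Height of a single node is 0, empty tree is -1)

Insertion order: [47, 15, 46, 9, 12]
Tree (level-order array): [47, 15, None, 9, 46, None, 12]
Compute height bottom-up (empty subtree = -1):
  height(12) = 1 + max(-1, -1) = 0
  height(9) = 1 + max(-1, 0) = 1
  height(46) = 1 + max(-1, -1) = 0
  height(15) = 1 + max(1, 0) = 2
  height(47) = 1 + max(2, -1) = 3
Height = 3


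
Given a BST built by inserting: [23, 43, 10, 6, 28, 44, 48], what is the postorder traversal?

Tree insertion order: [23, 43, 10, 6, 28, 44, 48]
Tree (level-order array): [23, 10, 43, 6, None, 28, 44, None, None, None, None, None, 48]
Postorder traversal: [6, 10, 28, 48, 44, 43, 23]


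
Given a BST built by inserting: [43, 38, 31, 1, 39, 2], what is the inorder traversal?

Tree insertion order: [43, 38, 31, 1, 39, 2]
Tree (level-order array): [43, 38, None, 31, 39, 1, None, None, None, None, 2]
Inorder traversal: [1, 2, 31, 38, 39, 43]


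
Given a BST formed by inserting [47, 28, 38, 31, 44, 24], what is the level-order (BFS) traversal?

Tree insertion order: [47, 28, 38, 31, 44, 24]
Tree (level-order array): [47, 28, None, 24, 38, None, None, 31, 44]
BFS from the root, enqueuing left then right child of each popped node:
  queue [47] -> pop 47, enqueue [28], visited so far: [47]
  queue [28] -> pop 28, enqueue [24, 38], visited so far: [47, 28]
  queue [24, 38] -> pop 24, enqueue [none], visited so far: [47, 28, 24]
  queue [38] -> pop 38, enqueue [31, 44], visited so far: [47, 28, 24, 38]
  queue [31, 44] -> pop 31, enqueue [none], visited so far: [47, 28, 24, 38, 31]
  queue [44] -> pop 44, enqueue [none], visited so far: [47, 28, 24, 38, 31, 44]
Result: [47, 28, 24, 38, 31, 44]


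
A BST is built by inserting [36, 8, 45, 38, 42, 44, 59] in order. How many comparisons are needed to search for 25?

Search path for 25: 36 -> 8
Found: False
Comparisons: 2


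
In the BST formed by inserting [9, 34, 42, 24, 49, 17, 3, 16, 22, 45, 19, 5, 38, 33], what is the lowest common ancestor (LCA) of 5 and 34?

Tree insertion order: [9, 34, 42, 24, 49, 17, 3, 16, 22, 45, 19, 5, 38, 33]
Tree (level-order array): [9, 3, 34, None, 5, 24, 42, None, None, 17, 33, 38, 49, 16, 22, None, None, None, None, 45, None, None, None, 19]
In a BST, the LCA of p=5, q=34 is the first node v on the
root-to-leaf path with p <= v <= q (go left if both < v, right if both > v).
Walk from root:
  at 9: 5 <= 9 <= 34, this is the LCA
LCA = 9


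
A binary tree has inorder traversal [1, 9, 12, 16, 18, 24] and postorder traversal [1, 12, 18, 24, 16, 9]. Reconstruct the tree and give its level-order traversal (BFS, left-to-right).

Inorder:   [1, 9, 12, 16, 18, 24]
Postorder: [1, 12, 18, 24, 16, 9]
Algorithm: postorder visits root last, so walk postorder right-to-left;
each value is the root of the current inorder slice — split it at that
value, recurse on the right subtree first, then the left.
Recursive splits:
  root=9; inorder splits into left=[1], right=[12, 16, 18, 24]
  root=16; inorder splits into left=[12], right=[18, 24]
  root=24; inorder splits into left=[18], right=[]
  root=18; inorder splits into left=[], right=[]
  root=12; inorder splits into left=[], right=[]
  root=1; inorder splits into left=[], right=[]
Reconstructed level-order: [9, 1, 16, 12, 24, 18]


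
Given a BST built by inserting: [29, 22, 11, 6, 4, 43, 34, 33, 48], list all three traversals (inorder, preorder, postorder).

Tree insertion order: [29, 22, 11, 6, 4, 43, 34, 33, 48]
Tree (level-order array): [29, 22, 43, 11, None, 34, 48, 6, None, 33, None, None, None, 4]
Inorder (L, root, R): [4, 6, 11, 22, 29, 33, 34, 43, 48]
Preorder (root, L, R): [29, 22, 11, 6, 4, 43, 34, 33, 48]
Postorder (L, R, root): [4, 6, 11, 22, 33, 34, 48, 43, 29]


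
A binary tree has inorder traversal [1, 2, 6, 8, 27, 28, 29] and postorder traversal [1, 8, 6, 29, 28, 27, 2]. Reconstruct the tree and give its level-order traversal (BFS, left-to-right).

Inorder:   [1, 2, 6, 8, 27, 28, 29]
Postorder: [1, 8, 6, 29, 28, 27, 2]
Algorithm: postorder visits root last, so walk postorder right-to-left;
each value is the root of the current inorder slice — split it at that
value, recurse on the right subtree first, then the left.
Recursive splits:
  root=2; inorder splits into left=[1], right=[6, 8, 27, 28, 29]
  root=27; inorder splits into left=[6, 8], right=[28, 29]
  root=28; inorder splits into left=[], right=[29]
  root=29; inorder splits into left=[], right=[]
  root=6; inorder splits into left=[], right=[8]
  root=8; inorder splits into left=[], right=[]
  root=1; inorder splits into left=[], right=[]
Reconstructed level-order: [2, 1, 27, 6, 28, 8, 29]


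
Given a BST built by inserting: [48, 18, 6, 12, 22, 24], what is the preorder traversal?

Tree insertion order: [48, 18, 6, 12, 22, 24]
Tree (level-order array): [48, 18, None, 6, 22, None, 12, None, 24]
Preorder traversal: [48, 18, 6, 12, 22, 24]


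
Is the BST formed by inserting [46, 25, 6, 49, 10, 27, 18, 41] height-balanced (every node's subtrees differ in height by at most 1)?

Tree (level-order array): [46, 25, 49, 6, 27, None, None, None, 10, None, 41, None, 18]
Definition: a tree is height-balanced if, at every node, |h(left) - h(right)| <= 1 (empty subtree has height -1).
Bottom-up per-node check:
  node 18: h_left=-1, h_right=-1, diff=0 [OK], height=0
  node 10: h_left=-1, h_right=0, diff=1 [OK], height=1
  node 6: h_left=-1, h_right=1, diff=2 [FAIL (|-1-1|=2 > 1)], height=2
  node 41: h_left=-1, h_right=-1, diff=0 [OK], height=0
  node 27: h_left=-1, h_right=0, diff=1 [OK], height=1
  node 25: h_left=2, h_right=1, diff=1 [OK], height=3
  node 49: h_left=-1, h_right=-1, diff=0 [OK], height=0
  node 46: h_left=3, h_right=0, diff=3 [FAIL (|3-0|=3 > 1)], height=4
Node 6 violates the condition: |-1 - 1| = 2 > 1.
Result: Not balanced


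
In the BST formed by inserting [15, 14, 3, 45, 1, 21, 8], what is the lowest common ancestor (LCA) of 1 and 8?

Tree insertion order: [15, 14, 3, 45, 1, 21, 8]
Tree (level-order array): [15, 14, 45, 3, None, 21, None, 1, 8]
In a BST, the LCA of p=1, q=8 is the first node v on the
root-to-leaf path with p <= v <= q (go left if both < v, right if both > v).
Walk from root:
  at 15: both 1 and 8 < 15, go left
  at 14: both 1 and 8 < 14, go left
  at 3: 1 <= 3 <= 8, this is the LCA
LCA = 3


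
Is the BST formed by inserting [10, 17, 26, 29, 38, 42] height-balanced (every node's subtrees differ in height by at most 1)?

Tree (level-order array): [10, None, 17, None, 26, None, 29, None, 38, None, 42]
Definition: a tree is height-balanced if, at every node, |h(left) - h(right)| <= 1 (empty subtree has height -1).
Bottom-up per-node check:
  node 42: h_left=-1, h_right=-1, diff=0 [OK], height=0
  node 38: h_left=-1, h_right=0, diff=1 [OK], height=1
  node 29: h_left=-1, h_right=1, diff=2 [FAIL (|-1-1|=2 > 1)], height=2
  node 26: h_left=-1, h_right=2, diff=3 [FAIL (|-1-2|=3 > 1)], height=3
  node 17: h_left=-1, h_right=3, diff=4 [FAIL (|-1-3|=4 > 1)], height=4
  node 10: h_left=-1, h_right=4, diff=5 [FAIL (|-1-4|=5 > 1)], height=5
Node 29 violates the condition: |-1 - 1| = 2 > 1.
Result: Not balanced


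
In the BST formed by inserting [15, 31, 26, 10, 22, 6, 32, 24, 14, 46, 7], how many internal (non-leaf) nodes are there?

Tree built from: [15, 31, 26, 10, 22, 6, 32, 24, 14, 46, 7]
Tree (level-order array): [15, 10, 31, 6, 14, 26, 32, None, 7, None, None, 22, None, None, 46, None, None, None, 24]
Rule: An internal node has at least one child.
Per-node child counts:
  node 15: 2 child(ren)
  node 10: 2 child(ren)
  node 6: 1 child(ren)
  node 7: 0 child(ren)
  node 14: 0 child(ren)
  node 31: 2 child(ren)
  node 26: 1 child(ren)
  node 22: 1 child(ren)
  node 24: 0 child(ren)
  node 32: 1 child(ren)
  node 46: 0 child(ren)
Matching nodes: [15, 10, 6, 31, 26, 22, 32]
Count of internal (non-leaf) nodes: 7


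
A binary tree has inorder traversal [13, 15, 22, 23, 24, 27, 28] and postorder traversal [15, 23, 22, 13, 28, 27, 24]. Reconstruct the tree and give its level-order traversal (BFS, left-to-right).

Inorder:   [13, 15, 22, 23, 24, 27, 28]
Postorder: [15, 23, 22, 13, 28, 27, 24]
Algorithm: postorder visits root last, so walk postorder right-to-left;
each value is the root of the current inorder slice — split it at that
value, recurse on the right subtree first, then the left.
Recursive splits:
  root=24; inorder splits into left=[13, 15, 22, 23], right=[27, 28]
  root=27; inorder splits into left=[], right=[28]
  root=28; inorder splits into left=[], right=[]
  root=13; inorder splits into left=[], right=[15, 22, 23]
  root=22; inorder splits into left=[15], right=[23]
  root=23; inorder splits into left=[], right=[]
  root=15; inorder splits into left=[], right=[]
Reconstructed level-order: [24, 13, 27, 22, 28, 15, 23]


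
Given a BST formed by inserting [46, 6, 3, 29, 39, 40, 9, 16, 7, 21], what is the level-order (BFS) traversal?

Tree insertion order: [46, 6, 3, 29, 39, 40, 9, 16, 7, 21]
Tree (level-order array): [46, 6, None, 3, 29, None, None, 9, 39, 7, 16, None, 40, None, None, None, 21]
BFS from the root, enqueuing left then right child of each popped node:
  queue [46] -> pop 46, enqueue [6], visited so far: [46]
  queue [6] -> pop 6, enqueue [3, 29], visited so far: [46, 6]
  queue [3, 29] -> pop 3, enqueue [none], visited so far: [46, 6, 3]
  queue [29] -> pop 29, enqueue [9, 39], visited so far: [46, 6, 3, 29]
  queue [9, 39] -> pop 9, enqueue [7, 16], visited so far: [46, 6, 3, 29, 9]
  queue [39, 7, 16] -> pop 39, enqueue [40], visited so far: [46, 6, 3, 29, 9, 39]
  queue [7, 16, 40] -> pop 7, enqueue [none], visited so far: [46, 6, 3, 29, 9, 39, 7]
  queue [16, 40] -> pop 16, enqueue [21], visited so far: [46, 6, 3, 29, 9, 39, 7, 16]
  queue [40, 21] -> pop 40, enqueue [none], visited so far: [46, 6, 3, 29, 9, 39, 7, 16, 40]
  queue [21] -> pop 21, enqueue [none], visited so far: [46, 6, 3, 29, 9, 39, 7, 16, 40, 21]
Result: [46, 6, 3, 29, 9, 39, 7, 16, 40, 21]


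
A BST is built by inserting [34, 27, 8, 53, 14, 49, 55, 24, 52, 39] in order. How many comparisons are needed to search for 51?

Search path for 51: 34 -> 53 -> 49 -> 52
Found: False
Comparisons: 4


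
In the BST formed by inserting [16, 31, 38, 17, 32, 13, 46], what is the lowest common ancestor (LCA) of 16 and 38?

Tree insertion order: [16, 31, 38, 17, 32, 13, 46]
Tree (level-order array): [16, 13, 31, None, None, 17, 38, None, None, 32, 46]
In a BST, the LCA of p=16, q=38 is the first node v on the
root-to-leaf path with p <= v <= q (go left if both < v, right if both > v).
Walk from root:
  at 16: 16 <= 16 <= 38, this is the LCA
LCA = 16


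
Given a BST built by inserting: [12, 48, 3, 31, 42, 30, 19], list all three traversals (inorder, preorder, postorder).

Tree insertion order: [12, 48, 3, 31, 42, 30, 19]
Tree (level-order array): [12, 3, 48, None, None, 31, None, 30, 42, 19]
Inorder (L, root, R): [3, 12, 19, 30, 31, 42, 48]
Preorder (root, L, R): [12, 3, 48, 31, 30, 19, 42]
Postorder (L, R, root): [3, 19, 30, 42, 31, 48, 12]


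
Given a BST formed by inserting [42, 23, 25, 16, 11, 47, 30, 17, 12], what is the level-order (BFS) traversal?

Tree insertion order: [42, 23, 25, 16, 11, 47, 30, 17, 12]
Tree (level-order array): [42, 23, 47, 16, 25, None, None, 11, 17, None, 30, None, 12]
BFS from the root, enqueuing left then right child of each popped node:
  queue [42] -> pop 42, enqueue [23, 47], visited so far: [42]
  queue [23, 47] -> pop 23, enqueue [16, 25], visited so far: [42, 23]
  queue [47, 16, 25] -> pop 47, enqueue [none], visited so far: [42, 23, 47]
  queue [16, 25] -> pop 16, enqueue [11, 17], visited so far: [42, 23, 47, 16]
  queue [25, 11, 17] -> pop 25, enqueue [30], visited so far: [42, 23, 47, 16, 25]
  queue [11, 17, 30] -> pop 11, enqueue [12], visited so far: [42, 23, 47, 16, 25, 11]
  queue [17, 30, 12] -> pop 17, enqueue [none], visited so far: [42, 23, 47, 16, 25, 11, 17]
  queue [30, 12] -> pop 30, enqueue [none], visited so far: [42, 23, 47, 16, 25, 11, 17, 30]
  queue [12] -> pop 12, enqueue [none], visited so far: [42, 23, 47, 16, 25, 11, 17, 30, 12]
Result: [42, 23, 47, 16, 25, 11, 17, 30, 12]


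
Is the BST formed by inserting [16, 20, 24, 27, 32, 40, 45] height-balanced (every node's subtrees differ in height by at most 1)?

Tree (level-order array): [16, None, 20, None, 24, None, 27, None, 32, None, 40, None, 45]
Definition: a tree is height-balanced if, at every node, |h(left) - h(right)| <= 1 (empty subtree has height -1).
Bottom-up per-node check:
  node 45: h_left=-1, h_right=-1, diff=0 [OK], height=0
  node 40: h_left=-1, h_right=0, diff=1 [OK], height=1
  node 32: h_left=-1, h_right=1, diff=2 [FAIL (|-1-1|=2 > 1)], height=2
  node 27: h_left=-1, h_right=2, diff=3 [FAIL (|-1-2|=3 > 1)], height=3
  node 24: h_left=-1, h_right=3, diff=4 [FAIL (|-1-3|=4 > 1)], height=4
  node 20: h_left=-1, h_right=4, diff=5 [FAIL (|-1-4|=5 > 1)], height=5
  node 16: h_left=-1, h_right=5, diff=6 [FAIL (|-1-5|=6 > 1)], height=6
Node 32 violates the condition: |-1 - 1| = 2 > 1.
Result: Not balanced


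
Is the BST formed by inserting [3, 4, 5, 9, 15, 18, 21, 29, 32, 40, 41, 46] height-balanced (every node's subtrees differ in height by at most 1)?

Tree (level-order array): [3, None, 4, None, 5, None, 9, None, 15, None, 18, None, 21, None, 29, None, 32, None, 40, None, 41, None, 46]
Definition: a tree is height-balanced if, at every node, |h(left) - h(right)| <= 1 (empty subtree has height -1).
Bottom-up per-node check:
  node 46: h_left=-1, h_right=-1, diff=0 [OK], height=0
  node 41: h_left=-1, h_right=0, diff=1 [OK], height=1
  node 40: h_left=-1, h_right=1, diff=2 [FAIL (|-1-1|=2 > 1)], height=2
  node 32: h_left=-1, h_right=2, diff=3 [FAIL (|-1-2|=3 > 1)], height=3
  node 29: h_left=-1, h_right=3, diff=4 [FAIL (|-1-3|=4 > 1)], height=4
  node 21: h_left=-1, h_right=4, diff=5 [FAIL (|-1-4|=5 > 1)], height=5
  node 18: h_left=-1, h_right=5, diff=6 [FAIL (|-1-5|=6 > 1)], height=6
  node 15: h_left=-1, h_right=6, diff=7 [FAIL (|-1-6|=7 > 1)], height=7
  node 9: h_left=-1, h_right=7, diff=8 [FAIL (|-1-7|=8 > 1)], height=8
  node 5: h_left=-1, h_right=8, diff=9 [FAIL (|-1-8|=9 > 1)], height=9
  node 4: h_left=-1, h_right=9, diff=10 [FAIL (|-1-9|=10 > 1)], height=10
  node 3: h_left=-1, h_right=10, diff=11 [FAIL (|-1-10|=11 > 1)], height=11
Node 40 violates the condition: |-1 - 1| = 2 > 1.
Result: Not balanced


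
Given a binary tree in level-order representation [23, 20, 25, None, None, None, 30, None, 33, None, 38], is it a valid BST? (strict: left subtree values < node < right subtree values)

Level-order array: [23, 20, 25, None, None, None, 30, None, 33, None, 38]
Validate using subtree bounds (lo, hi): at each node, require lo < value < hi,
then recurse left with hi=value and right with lo=value.
Preorder trace (stopping at first violation):
  at node 23 with bounds (-inf, +inf): OK
  at node 20 with bounds (-inf, 23): OK
  at node 25 with bounds (23, +inf): OK
  at node 30 with bounds (25, +inf): OK
  at node 33 with bounds (30, +inf): OK
  at node 38 with bounds (33, +inf): OK
No violation found at any node.
Result: Valid BST


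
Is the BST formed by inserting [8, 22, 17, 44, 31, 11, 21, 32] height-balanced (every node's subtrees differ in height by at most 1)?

Tree (level-order array): [8, None, 22, 17, 44, 11, 21, 31, None, None, None, None, None, None, 32]
Definition: a tree is height-balanced if, at every node, |h(left) - h(right)| <= 1 (empty subtree has height -1).
Bottom-up per-node check:
  node 11: h_left=-1, h_right=-1, diff=0 [OK], height=0
  node 21: h_left=-1, h_right=-1, diff=0 [OK], height=0
  node 17: h_left=0, h_right=0, diff=0 [OK], height=1
  node 32: h_left=-1, h_right=-1, diff=0 [OK], height=0
  node 31: h_left=-1, h_right=0, diff=1 [OK], height=1
  node 44: h_left=1, h_right=-1, diff=2 [FAIL (|1--1|=2 > 1)], height=2
  node 22: h_left=1, h_right=2, diff=1 [OK], height=3
  node 8: h_left=-1, h_right=3, diff=4 [FAIL (|-1-3|=4 > 1)], height=4
Node 44 violates the condition: |1 - -1| = 2 > 1.
Result: Not balanced


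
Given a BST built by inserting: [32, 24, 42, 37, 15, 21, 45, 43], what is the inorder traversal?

Tree insertion order: [32, 24, 42, 37, 15, 21, 45, 43]
Tree (level-order array): [32, 24, 42, 15, None, 37, 45, None, 21, None, None, 43]
Inorder traversal: [15, 21, 24, 32, 37, 42, 43, 45]


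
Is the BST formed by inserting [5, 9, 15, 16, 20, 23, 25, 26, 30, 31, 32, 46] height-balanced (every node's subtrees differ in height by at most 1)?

Tree (level-order array): [5, None, 9, None, 15, None, 16, None, 20, None, 23, None, 25, None, 26, None, 30, None, 31, None, 32, None, 46]
Definition: a tree is height-balanced if, at every node, |h(left) - h(right)| <= 1 (empty subtree has height -1).
Bottom-up per-node check:
  node 46: h_left=-1, h_right=-1, diff=0 [OK], height=0
  node 32: h_left=-1, h_right=0, diff=1 [OK], height=1
  node 31: h_left=-1, h_right=1, diff=2 [FAIL (|-1-1|=2 > 1)], height=2
  node 30: h_left=-1, h_right=2, diff=3 [FAIL (|-1-2|=3 > 1)], height=3
  node 26: h_left=-1, h_right=3, diff=4 [FAIL (|-1-3|=4 > 1)], height=4
  node 25: h_left=-1, h_right=4, diff=5 [FAIL (|-1-4|=5 > 1)], height=5
  node 23: h_left=-1, h_right=5, diff=6 [FAIL (|-1-5|=6 > 1)], height=6
  node 20: h_left=-1, h_right=6, diff=7 [FAIL (|-1-6|=7 > 1)], height=7
  node 16: h_left=-1, h_right=7, diff=8 [FAIL (|-1-7|=8 > 1)], height=8
  node 15: h_left=-1, h_right=8, diff=9 [FAIL (|-1-8|=9 > 1)], height=9
  node 9: h_left=-1, h_right=9, diff=10 [FAIL (|-1-9|=10 > 1)], height=10
  node 5: h_left=-1, h_right=10, diff=11 [FAIL (|-1-10|=11 > 1)], height=11
Node 31 violates the condition: |-1 - 1| = 2 > 1.
Result: Not balanced


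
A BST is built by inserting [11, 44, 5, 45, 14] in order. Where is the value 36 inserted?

Starting tree (level order): [11, 5, 44, None, None, 14, 45]
Insertion path: 11 -> 44 -> 14
Result: insert 36 as right child of 14
Final tree (level order): [11, 5, 44, None, None, 14, 45, None, 36]


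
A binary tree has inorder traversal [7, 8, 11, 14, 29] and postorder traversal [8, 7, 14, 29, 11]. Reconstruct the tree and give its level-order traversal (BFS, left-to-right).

Inorder:   [7, 8, 11, 14, 29]
Postorder: [8, 7, 14, 29, 11]
Algorithm: postorder visits root last, so walk postorder right-to-left;
each value is the root of the current inorder slice — split it at that
value, recurse on the right subtree first, then the left.
Recursive splits:
  root=11; inorder splits into left=[7, 8], right=[14, 29]
  root=29; inorder splits into left=[14], right=[]
  root=14; inorder splits into left=[], right=[]
  root=7; inorder splits into left=[], right=[8]
  root=8; inorder splits into left=[], right=[]
Reconstructed level-order: [11, 7, 29, 8, 14]


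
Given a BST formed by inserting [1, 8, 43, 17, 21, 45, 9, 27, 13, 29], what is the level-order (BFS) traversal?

Tree insertion order: [1, 8, 43, 17, 21, 45, 9, 27, 13, 29]
Tree (level-order array): [1, None, 8, None, 43, 17, 45, 9, 21, None, None, None, 13, None, 27, None, None, None, 29]
BFS from the root, enqueuing left then right child of each popped node:
  queue [1] -> pop 1, enqueue [8], visited so far: [1]
  queue [8] -> pop 8, enqueue [43], visited so far: [1, 8]
  queue [43] -> pop 43, enqueue [17, 45], visited so far: [1, 8, 43]
  queue [17, 45] -> pop 17, enqueue [9, 21], visited so far: [1, 8, 43, 17]
  queue [45, 9, 21] -> pop 45, enqueue [none], visited so far: [1, 8, 43, 17, 45]
  queue [9, 21] -> pop 9, enqueue [13], visited so far: [1, 8, 43, 17, 45, 9]
  queue [21, 13] -> pop 21, enqueue [27], visited so far: [1, 8, 43, 17, 45, 9, 21]
  queue [13, 27] -> pop 13, enqueue [none], visited so far: [1, 8, 43, 17, 45, 9, 21, 13]
  queue [27] -> pop 27, enqueue [29], visited so far: [1, 8, 43, 17, 45, 9, 21, 13, 27]
  queue [29] -> pop 29, enqueue [none], visited so far: [1, 8, 43, 17, 45, 9, 21, 13, 27, 29]
Result: [1, 8, 43, 17, 45, 9, 21, 13, 27, 29]


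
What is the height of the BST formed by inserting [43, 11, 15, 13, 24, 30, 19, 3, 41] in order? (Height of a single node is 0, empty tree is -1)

Insertion order: [43, 11, 15, 13, 24, 30, 19, 3, 41]
Tree (level-order array): [43, 11, None, 3, 15, None, None, 13, 24, None, None, 19, 30, None, None, None, 41]
Compute height bottom-up (empty subtree = -1):
  height(3) = 1 + max(-1, -1) = 0
  height(13) = 1 + max(-1, -1) = 0
  height(19) = 1 + max(-1, -1) = 0
  height(41) = 1 + max(-1, -1) = 0
  height(30) = 1 + max(-1, 0) = 1
  height(24) = 1 + max(0, 1) = 2
  height(15) = 1 + max(0, 2) = 3
  height(11) = 1 + max(0, 3) = 4
  height(43) = 1 + max(4, -1) = 5
Height = 5


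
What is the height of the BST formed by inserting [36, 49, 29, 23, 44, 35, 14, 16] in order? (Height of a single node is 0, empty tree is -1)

Insertion order: [36, 49, 29, 23, 44, 35, 14, 16]
Tree (level-order array): [36, 29, 49, 23, 35, 44, None, 14, None, None, None, None, None, None, 16]
Compute height bottom-up (empty subtree = -1):
  height(16) = 1 + max(-1, -1) = 0
  height(14) = 1 + max(-1, 0) = 1
  height(23) = 1 + max(1, -1) = 2
  height(35) = 1 + max(-1, -1) = 0
  height(29) = 1 + max(2, 0) = 3
  height(44) = 1 + max(-1, -1) = 0
  height(49) = 1 + max(0, -1) = 1
  height(36) = 1 + max(3, 1) = 4
Height = 4


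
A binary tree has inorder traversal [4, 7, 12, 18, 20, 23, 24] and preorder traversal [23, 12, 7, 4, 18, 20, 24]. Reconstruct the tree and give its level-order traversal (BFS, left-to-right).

Inorder:  [4, 7, 12, 18, 20, 23, 24]
Preorder: [23, 12, 7, 4, 18, 20, 24]
Algorithm: preorder visits root first, so consume preorder in order;
for each root, split the current inorder slice at that value into
left-subtree inorder and right-subtree inorder, then recurse.
Recursive splits:
  root=23; inorder splits into left=[4, 7, 12, 18, 20], right=[24]
  root=12; inorder splits into left=[4, 7], right=[18, 20]
  root=7; inorder splits into left=[4], right=[]
  root=4; inorder splits into left=[], right=[]
  root=18; inorder splits into left=[], right=[20]
  root=20; inorder splits into left=[], right=[]
  root=24; inorder splits into left=[], right=[]
Reconstructed level-order: [23, 12, 24, 7, 18, 4, 20]


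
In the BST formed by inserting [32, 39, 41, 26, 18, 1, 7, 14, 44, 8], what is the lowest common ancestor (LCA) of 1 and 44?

Tree insertion order: [32, 39, 41, 26, 18, 1, 7, 14, 44, 8]
Tree (level-order array): [32, 26, 39, 18, None, None, 41, 1, None, None, 44, None, 7, None, None, None, 14, 8]
In a BST, the LCA of p=1, q=44 is the first node v on the
root-to-leaf path with p <= v <= q (go left if both < v, right if both > v).
Walk from root:
  at 32: 1 <= 32 <= 44, this is the LCA
LCA = 32


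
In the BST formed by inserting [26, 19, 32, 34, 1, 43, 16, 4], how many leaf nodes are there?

Tree built from: [26, 19, 32, 34, 1, 43, 16, 4]
Tree (level-order array): [26, 19, 32, 1, None, None, 34, None, 16, None, 43, 4]
Rule: A leaf has 0 children.
Per-node child counts:
  node 26: 2 child(ren)
  node 19: 1 child(ren)
  node 1: 1 child(ren)
  node 16: 1 child(ren)
  node 4: 0 child(ren)
  node 32: 1 child(ren)
  node 34: 1 child(ren)
  node 43: 0 child(ren)
Matching nodes: [4, 43]
Count of leaf nodes: 2


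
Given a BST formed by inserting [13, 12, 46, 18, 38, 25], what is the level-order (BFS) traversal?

Tree insertion order: [13, 12, 46, 18, 38, 25]
Tree (level-order array): [13, 12, 46, None, None, 18, None, None, 38, 25]
BFS from the root, enqueuing left then right child of each popped node:
  queue [13] -> pop 13, enqueue [12, 46], visited so far: [13]
  queue [12, 46] -> pop 12, enqueue [none], visited so far: [13, 12]
  queue [46] -> pop 46, enqueue [18], visited so far: [13, 12, 46]
  queue [18] -> pop 18, enqueue [38], visited so far: [13, 12, 46, 18]
  queue [38] -> pop 38, enqueue [25], visited so far: [13, 12, 46, 18, 38]
  queue [25] -> pop 25, enqueue [none], visited so far: [13, 12, 46, 18, 38, 25]
Result: [13, 12, 46, 18, 38, 25]


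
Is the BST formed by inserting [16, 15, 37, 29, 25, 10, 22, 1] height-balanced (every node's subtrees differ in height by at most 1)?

Tree (level-order array): [16, 15, 37, 10, None, 29, None, 1, None, 25, None, None, None, 22]
Definition: a tree is height-balanced if, at every node, |h(left) - h(right)| <= 1 (empty subtree has height -1).
Bottom-up per-node check:
  node 1: h_left=-1, h_right=-1, diff=0 [OK], height=0
  node 10: h_left=0, h_right=-1, diff=1 [OK], height=1
  node 15: h_left=1, h_right=-1, diff=2 [FAIL (|1--1|=2 > 1)], height=2
  node 22: h_left=-1, h_right=-1, diff=0 [OK], height=0
  node 25: h_left=0, h_right=-1, diff=1 [OK], height=1
  node 29: h_left=1, h_right=-1, diff=2 [FAIL (|1--1|=2 > 1)], height=2
  node 37: h_left=2, h_right=-1, diff=3 [FAIL (|2--1|=3 > 1)], height=3
  node 16: h_left=2, h_right=3, diff=1 [OK], height=4
Node 15 violates the condition: |1 - -1| = 2 > 1.
Result: Not balanced


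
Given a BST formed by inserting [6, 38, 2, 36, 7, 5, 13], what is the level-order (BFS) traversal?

Tree insertion order: [6, 38, 2, 36, 7, 5, 13]
Tree (level-order array): [6, 2, 38, None, 5, 36, None, None, None, 7, None, None, 13]
BFS from the root, enqueuing left then right child of each popped node:
  queue [6] -> pop 6, enqueue [2, 38], visited so far: [6]
  queue [2, 38] -> pop 2, enqueue [5], visited so far: [6, 2]
  queue [38, 5] -> pop 38, enqueue [36], visited so far: [6, 2, 38]
  queue [5, 36] -> pop 5, enqueue [none], visited so far: [6, 2, 38, 5]
  queue [36] -> pop 36, enqueue [7], visited so far: [6, 2, 38, 5, 36]
  queue [7] -> pop 7, enqueue [13], visited so far: [6, 2, 38, 5, 36, 7]
  queue [13] -> pop 13, enqueue [none], visited so far: [6, 2, 38, 5, 36, 7, 13]
Result: [6, 2, 38, 5, 36, 7, 13]


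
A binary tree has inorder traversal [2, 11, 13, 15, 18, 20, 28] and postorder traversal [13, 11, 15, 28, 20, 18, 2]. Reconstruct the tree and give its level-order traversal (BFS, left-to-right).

Inorder:   [2, 11, 13, 15, 18, 20, 28]
Postorder: [13, 11, 15, 28, 20, 18, 2]
Algorithm: postorder visits root last, so walk postorder right-to-left;
each value is the root of the current inorder slice — split it at that
value, recurse on the right subtree first, then the left.
Recursive splits:
  root=2; inorder splits into left=[], right=[11, 13, 15, 18, 20, 28]
  root=18; inorder splits into left=[11, 13, 15], right=[20, 28]
  root=20; inorder splits into left=[], right=[28]
  root=28; inorder splits into left=[], right=[]
  root=15; inorder splits into left=[11, 13], right=[]
  root=11; inorder splits into left=[], right=[13]
  root=13; inorder splits into left=[], right=[]
Reconstructed level-order: [2, 18, 15, 20, 11, 28, 13]


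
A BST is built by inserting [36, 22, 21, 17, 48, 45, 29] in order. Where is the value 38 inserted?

Starting tree (level order): [36, 22, 48, 21, 29, 45, None, 17]
Insertion path: 36 -> 48 -> 45
Result: insert 38 as left child of 45
Final tree (level order): [36, 22, 48, 21, 29, 45, None, 17, None, None, None, 38]


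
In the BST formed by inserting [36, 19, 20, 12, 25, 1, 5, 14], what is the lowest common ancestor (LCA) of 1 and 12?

Tree insertion order: [36, 19, 20, 12, 25, 1, 5, 14]
Tree (level-order array): [36, 19, None, 12, 20, 1, 14, None, 25, None, 5]
In a BST, the LCA of p=1, q=12 is the first node v on the
root-to-leaf path with p <= v <= q (go left if both < v, right if both > v).
Walk from root:
  at 36: both 1 and 12 < 36, go left
  at 19: both 1 and 12 < 19, go left
  at 12: 1 <= 12 <= 12, this is the LCA
LCA = 12


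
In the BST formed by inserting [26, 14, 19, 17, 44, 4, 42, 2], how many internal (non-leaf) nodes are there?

Tree built from: [26, 14, 19, 17, 44, 4, 42, 2]
Tree (level-order array): [26, 14, 44, 4, 19, 42, None, 2, None, 17]
Rule: An internal node has at least one child.
Per-node child counts:
  node 26: 2 child(ren)
  node 14: 2 child(ren)
  node 4: 1 child(ren)
  node 2: 0 child(ren)
  node 19: 1 child(ren)
  node 17: 0 child(ren)
  node 44: 1 child(ren)
  node 42: 0 child(ren)
Matching nodes: [26, 14, 4, 19, 44]
Count of internal (non-leaf) nodes: 5


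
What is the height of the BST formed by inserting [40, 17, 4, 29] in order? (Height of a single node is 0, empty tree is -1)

Insertion order: [40, 17, 4, 29]
Tree (level-order array): [40, 17, None, 4, 29]
Compute height bottom-up (empty subtree = -1):
  height(4) = 1 + max(-1, -1) = 0
  height(29) = 1 + max(-1, -1) = 0
  height(17) = 1 + max(0, 0) = 1
  height(40) = 1 + max(1, -1) = 2
Height = 2


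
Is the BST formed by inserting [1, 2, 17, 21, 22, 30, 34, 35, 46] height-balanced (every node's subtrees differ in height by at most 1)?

Tree (level-order array): [1, None, 2, None, 17, None, 21, None, 22, None, 30, None, 34, None, 35, None, 46]
Definition: a tree is height-balanced if, at every node, |h(left) - h(right)| <= 1 (empty subtree has height -1).
Bottom-up per-node check:
  node 46: h_left=-1, h_right=-1, diff=0 [OK], height=0
  node 35: h_left=-1, h_right=0, diff=1 [OK], height=1
  node 34: h_left=-1, h_right=1, diff=2 [FAIL (|-1-1|=2 > 1)], height=2
  node 30: h_left=-1, h_right=2, diff=3 [FAIL (|-1-2|=3 > 1)], height=3
  node 22: h_left=-1, h_right=3, diff=4 [FAIL (|-1-3|=4 > 1)], height=4
  node 21: h_left=-1, h_right=4, diff=5 [FAIL (|-1-4|=5 > 1)], height=5
  node 17: h_left=-1, h_right=5, diff=6 [FAIL (|-1-5|=6 > 1)], height=6
  node 2: h_left=-1, h_right=6, diff=7 [FAIL (|-1-6|=7 > 1)], height=7
  node 1: h_left=-1, h_right=7, diff=8 [FAIL (|-1-7|=8 > 1)], height=8
Node 34 violates the condition: |-1 - 1| = 2 > 1.
Result: Not balanced


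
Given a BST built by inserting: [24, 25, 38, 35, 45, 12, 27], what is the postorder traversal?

Tree insertion order: [24, 25, 38, 35, 45, 12, 27]
Tree (level-order array): [24, 12, 25, None, None, None, 38, 35, 45, 27]
Postorder traversal: [12, 27, 35, 45, 38, 25, 24]


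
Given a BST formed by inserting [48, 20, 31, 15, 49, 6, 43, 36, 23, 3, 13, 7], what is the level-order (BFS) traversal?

Tree insertion order: [48, 20, 31, 15, 49, 6, 43, 36, 23, 3, 13, 7]
Tree (level-order array): [48, 20, 49, 15, 31, None, None, 6, None, 23, 43, 3, 13, None, None, 36, None, None, None, 7]
BFS from the root, enqueuing left then right child of each popped node:
  queue [48] -> pop 48, enqueue [20, 49], visited so far: [48]
  queue [20, 49] -> pop 20, enqueue [15, 31], visited so far: [48, 20]
  queue [49, 15, 31] -> pop 49, enqueue [none], visited so far: [48, 20, 49]
  queue [15, 31] -> pop 15, enqueue [6], visited so far: [48, 20, 49, 15]
  queue [31, 6] -> pop 31, enqueue [23, 43], visited so far: [48, 20, 49, 15, 31]
  queue [6, 23, 43] -> pop 6, enqueue [3, 13], visited so far: [48, 20, 49, 15, 31, 6]
  queue [23, 43, 3, 13] -> pop 23, enqueue [none], visited so far: [48, 20, 49, 15, 31, 6, 23]
  queue [43, 3, 13] -> pop 43, enqueue [36], visited so far: [48, 20, 49, 15, 31, 6, 23, 43]
  queue [3, 13, 36] -> pop 3, enqueue [none], visited so far: [48, 20, 49, 15, 31, 6, 23, 43, 3]
  queue [13, 36] -> pop 13, enqueue [7], visited so far: [48, 20, 49, 15, 31, 6, 23, 43, 3, 13]
  queue [36, 7] -> pop 36, enqueue [none], visited so far: [48, 20, 49, 15, 31, 6, 23, 43, 3, 13, 36]
  queue [7] -> pop 7, enqueue [none], visited so far: [48, 20, 49, 15, 31, 6, 23, 43, 3, 13, 36, 7]
Result: [48, 20, 49, 15, 31, 6, 23, 43, 3, 13, 36, 7]


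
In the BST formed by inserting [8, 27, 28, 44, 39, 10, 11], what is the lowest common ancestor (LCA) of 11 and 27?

Tree insertion order: [8, 27, 28, 44, 39, 10, 11]
Tree (level-order array): [8, None, 27, 10, 28, None, 11, None, 44, None, None, 39]
In a BST, the LCA of p=11, q=27 is the first node v on the
root-to-leaf path with p <= v <= q (go left if both < v, right if both > v).
Walk from root:
  at 8: both 11 and 27 > 8, go right
  at 27: 11 <= 27 <= 27, this is the LCA
LCA = 27


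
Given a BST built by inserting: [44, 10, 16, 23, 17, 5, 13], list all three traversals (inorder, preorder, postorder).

Tree insertion order: [44, 10, 16, 23, 17, 5, 13]
Tree (level-order array): [44, 10, None, 5, 16, None, None, 13, 23, None, None, 17]
Inorder (L, root, R): [5, 10, 13, 16, 17, 23, 44]
Preorder (root, L, R): [44, 10, 5, 16, 13, 23, 17]
Postorder (L, R, root): [5, 13, 17, 23, 16, 10, 44]


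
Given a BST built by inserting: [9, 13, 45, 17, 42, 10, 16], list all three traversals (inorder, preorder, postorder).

Tree insertion order: [9, 13, 45, 17, 42, 10, 16]
Tree (level-order array): [9, None, 13, 10, 45, None, None, 17, None, 16, 42]
Inorder (L, root, R): [9, 10, 13, 16, 17, 42, 45]
Preorder (root, L, R): [9, 13, 10, 45, 17, 16, 42]
Postorder (L, R, root): [10, 16, 42, 17, 45, 13, 9]


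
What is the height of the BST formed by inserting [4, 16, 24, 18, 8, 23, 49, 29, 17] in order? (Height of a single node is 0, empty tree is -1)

Insertion order: [4, 16, 24, 18, 8, 23, 49, 29, 17]
Tree (level-order array): [4, None, 16, 8, 24, None, None, 18, 49, 17, 23, 29]
Compute height bottom-up (empty subtree = -1):
  height(8) = 1 + max(-1, -1) = 0
  height(17) = 1 + max(-1, -1) = 0
  height(23) = 1 + max(-1, -1) = 0
  height(18) = 1 + max(0, 0) = 1
  height(29) = 1 + max(-1, -1) = 0
  height(49) = 1 + max(0, -1) = 1
  height(24) = 1 + max(1, 1) = 2
  height(16) = 1 + max(0, 2) = 3
  height(4) = 1 + max(-1, 3) = 4
Height = 4


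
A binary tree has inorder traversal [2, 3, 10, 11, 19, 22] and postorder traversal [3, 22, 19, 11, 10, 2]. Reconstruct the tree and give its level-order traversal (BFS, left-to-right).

Inorder:   [2, 3, 10, 11, 19, 22]
Postorder: [3, 22, 19, 11, 10, 2]
Algorithm: postorder visits root last, so walk postorder right-to-left;
each value is the root of the current inorder slice — split it at that
value, recurse on the right subtree first, then the left.
Recursive splits:
  root=2; inorder splits into left=[], right=[3, 10, 11, 19, 22]
  root=10; inorder splits into left=[3], right=[11, 19, 22]
  root=11; inorder splits into left=[], right=[19, 22]
  root=19; inorder splits into left=[], right=[22]
  root=22; inorder splits into left=[], right=[]
  root=3; inorder splits into left=[], right=[]
Reconstructed level-order: [2, 10, 3, 11, 19, 22]


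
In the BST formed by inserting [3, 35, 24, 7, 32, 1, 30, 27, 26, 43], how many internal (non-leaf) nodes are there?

Tree built from: [3, 35, 24, 7, 32, 1, 30, 27, 26, 43]
Tree (level-order array): [3, 1, 35, None, None, 24, 43, 7, 32, None, None, None, None, 30, None, 27, None, 26]
Rule: An internal node has at least one child.
Per-node child counts:
  node 3: 2 child(ren)
  node 1: 0 child(ren)
  node 35: 2 child(ren)
  node 24: 2 child(ren)
  node 7: 0 child(ren)
  node 32: 1 child(ren)
  node 30: 1 child(ren)
  node 27: 1 child(ren)
  node 26: 0 child(ren)
  node 43: 0 child(ren)
Matching nodes: [3, 35, 24, 32, 30, 27]
Count of internal (non-leaf) nodes: 6


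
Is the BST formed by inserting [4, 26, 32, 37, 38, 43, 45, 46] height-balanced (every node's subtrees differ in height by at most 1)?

Tree (level-order array): [4, None, 26, None, 32, None, 37, None, 38, None, 43, None, 45, None, 46]
Definition: a tree is height-balanced if, at every node, |h(left) - h(right)| <= 1 (empty subtree has height -1).
Bottom-up per-node check:
  node 46: h_left=-1, h_right=-1, diff=0 [OK], height=0
  node 45: h_left=-1, h_right=0, diff=1 [OK], height=1
  node 43: h_left=-1, h_right=1, diff=2 [FAIL (|-1-1|=2 > 1)], height=2
  node 38: h_left=-1, h_right=2, diff=3 [FAIL (|-1-2|=3 > 1)], height=3
  node 37: h_left=-1, h_right=3, diff=4 [FAIL (|-1-3|=4 > 1)], height=4
  node 32: h_left=-1, h_right=4, diff=5 [FAIL (|-1-4|=5 > 1)], height=5
  node 26: h_left=-1, h_right=5, diff=6 [FAIL (|-1-5|=6 > 1)], height=6
  node 4: h_left=-1, h_right=6, diff=7 [FAIL (|-1-6|=7 > 1)], height=7
Node 43 violates the condition: |-1 - 1| = 2 > 1.
Result: Not balanced
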